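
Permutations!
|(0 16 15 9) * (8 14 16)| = 6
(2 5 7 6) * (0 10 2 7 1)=(0 10 2 5 1)(6 7)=[10, 0, 5, 3, 4, 1, 7, 6, 8, 9, 2]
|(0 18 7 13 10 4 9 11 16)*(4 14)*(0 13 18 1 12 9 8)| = 22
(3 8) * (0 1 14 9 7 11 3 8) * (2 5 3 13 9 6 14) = (0 1 2 5 3)(6 14)(7 11 13 9) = [1, 2, 5, 0, 4, 3, 14, 11, 8, 7, 10, 13, 12, 9, 6]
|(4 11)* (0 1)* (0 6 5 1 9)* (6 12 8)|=|(0 9)(1 12 8 6 5)(4 11)|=10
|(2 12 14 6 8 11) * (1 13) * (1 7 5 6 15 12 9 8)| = 60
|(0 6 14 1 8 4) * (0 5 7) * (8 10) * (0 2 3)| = 11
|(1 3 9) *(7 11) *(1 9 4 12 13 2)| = |(1 3 4 12 13 2)(7 11)| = 6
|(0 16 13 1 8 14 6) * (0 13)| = 10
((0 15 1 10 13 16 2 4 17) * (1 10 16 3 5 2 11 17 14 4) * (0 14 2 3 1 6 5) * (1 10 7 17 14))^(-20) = (0 11 3 16 5 1 6 17 2 7 4 15 14)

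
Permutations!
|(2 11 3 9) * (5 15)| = 4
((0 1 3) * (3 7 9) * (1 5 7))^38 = ((0 5 7 9 3))^38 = (0 9 5 3 7)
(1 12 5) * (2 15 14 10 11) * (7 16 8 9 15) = (1 12 5)(2 7 16 8 9 15 14 10 11) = [0, 12, 7, 3, 4, 1, 6, 16, 9, 15, 11, 2, 5, 13, 10, 14, 8]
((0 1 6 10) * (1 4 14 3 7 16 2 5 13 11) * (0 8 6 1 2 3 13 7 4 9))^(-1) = ((0 9)(2 5 7 16 3 4 14 13 11)(6 10 8))^(-1) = (0 9)(2 11 13 14 4 3 16 7 5)(6 8 10)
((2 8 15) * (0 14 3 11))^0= ((0 14 3 11)(2 8 15))^0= (15)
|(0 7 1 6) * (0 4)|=|(0 7 1 6 4)|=5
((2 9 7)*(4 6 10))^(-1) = (2 7 9)(4 10 6)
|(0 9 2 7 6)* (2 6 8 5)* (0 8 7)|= 6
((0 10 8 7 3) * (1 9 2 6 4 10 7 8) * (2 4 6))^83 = (0 3 7)(1 10 4 9)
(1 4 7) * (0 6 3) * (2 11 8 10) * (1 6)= (0 1 4 7 6 3)(2 11 8 10)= [1, 4, 11, 0, 7, 5, 3, 6, 10, 9, 2, 8]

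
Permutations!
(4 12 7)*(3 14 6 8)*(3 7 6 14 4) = [0, 1, 2, 4, 12, 5, 8, 3, 7, 9, 10, 11, 6, 13, 14] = (14)(3 4 12 6 8 7)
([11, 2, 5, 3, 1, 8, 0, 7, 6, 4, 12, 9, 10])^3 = [4, 8, 6, 3, 5, 0, 9, 7, 11, 2, 12, 1, 10]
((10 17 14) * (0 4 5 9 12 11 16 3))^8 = ((0 4 5 9 12 11 16 3)(10 17 14))^8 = (10 14 17)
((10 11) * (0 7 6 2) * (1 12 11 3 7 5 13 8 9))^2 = ((0 5 13 8 9 1 12 11 10 3 7 6 2))^2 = (0 13 9 12 10 7 2 5 8 1 11 3 6)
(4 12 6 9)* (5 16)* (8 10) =(4 12 6 9)(5 16)(8 10) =[0, 1, 2, 3, 12, 16, 9, 7, 10, 4, 8, 11, 6, 13, 14, 15, 5]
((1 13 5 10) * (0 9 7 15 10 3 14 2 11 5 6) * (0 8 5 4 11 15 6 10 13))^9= (0 15 5 9 13 3 7 10 14 6 1 2 8)(4 11)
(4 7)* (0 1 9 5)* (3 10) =(0 1 9 5)(3 10)(4 7) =[1, 9, 2, 10, 7, 0, 6, 4, 8, 5, 3]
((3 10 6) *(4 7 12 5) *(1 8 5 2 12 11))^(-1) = (1 11 7 4 5 8)(2 12)(3 6 10)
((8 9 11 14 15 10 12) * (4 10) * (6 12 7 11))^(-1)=(4 15 14 11 7 10)(6 9 8 12)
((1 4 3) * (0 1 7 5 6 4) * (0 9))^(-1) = ((0 1 9)(3 7 5 6 4))^(-1) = (0 9 1)(3 4 6 5 7)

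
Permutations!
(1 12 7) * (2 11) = (1 12 7)(2 11) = [0, 12, 11, 3, 4, 5, 6, 1, 8, 9, 10, 2, 7]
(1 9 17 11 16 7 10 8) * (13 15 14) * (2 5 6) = [0, 9, 5, 3, 4, 6, 2, 10, 1, 17, 8, 16, 12, 15, 13, 14, 7, 11] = (1 9 17 11 16 7 10 8)(2 5 6)(13 15 14)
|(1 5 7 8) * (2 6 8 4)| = 7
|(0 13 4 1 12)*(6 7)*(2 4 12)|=6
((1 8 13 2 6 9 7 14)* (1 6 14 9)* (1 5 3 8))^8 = (2 14 6 5 3 8 13)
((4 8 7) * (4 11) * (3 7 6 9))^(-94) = ((3 7 11 4 8 6 9))^(-94) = (3 8 7 6 11 9 4)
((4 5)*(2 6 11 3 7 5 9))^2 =(2 11 7 4)(3 5 9 6)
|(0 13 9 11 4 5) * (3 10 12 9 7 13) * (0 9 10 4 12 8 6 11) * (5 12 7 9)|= 11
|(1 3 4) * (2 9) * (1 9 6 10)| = |(1 3 4 9 2 6 10)| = 7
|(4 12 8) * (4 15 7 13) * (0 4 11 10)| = 9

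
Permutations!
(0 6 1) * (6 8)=[8, 0, 2, 3, 4, 5, 1, 7, 6]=(0 8 6 1)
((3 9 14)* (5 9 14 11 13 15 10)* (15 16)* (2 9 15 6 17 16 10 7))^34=((2 9 11 13 10 5 15 7)(3 14)(6 17 16))^34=(2 11 10 15)(5 7 9 13)(6 17 16)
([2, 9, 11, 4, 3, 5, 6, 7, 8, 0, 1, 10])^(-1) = (0 9 1 10 11 2)(3 4)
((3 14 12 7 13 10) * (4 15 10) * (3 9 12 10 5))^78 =((3 14 10 9 12 7 13 4 15 5))^78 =(3 15 13 12 10)(4 7 9 14 5)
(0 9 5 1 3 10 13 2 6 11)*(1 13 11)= (0 9 5 13 2 6 1 3 10 11)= [9, 3, 6, 10, 4, 13, 1, 7, 8, 5, 11, 0, 12, 2]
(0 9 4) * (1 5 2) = (0 9 4)(1 5 2) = [9, 5, 1, 3, 0, 2, 6, 7, 8, 4]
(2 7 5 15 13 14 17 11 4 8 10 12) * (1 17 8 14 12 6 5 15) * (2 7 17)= (1 2 17 11 4 14 8 10 6 5)(7 15 13 12)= [0, 2, 17, 3, 14, 1, 5, 15, 10, 9, 6, 4, 7, 12, 8, 13, 16, 11]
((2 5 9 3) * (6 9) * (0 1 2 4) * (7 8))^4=(0 6)(1 9)(2 3)(4 5)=((0 1 2 5 6 9 3 4)(7 8))^4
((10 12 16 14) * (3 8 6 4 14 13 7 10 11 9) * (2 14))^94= (2 6 3 11)(4 8 9 14)(7 13 16 12 10)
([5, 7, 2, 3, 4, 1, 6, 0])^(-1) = [7, 5, 2, 3, 4, 0, 6, 1]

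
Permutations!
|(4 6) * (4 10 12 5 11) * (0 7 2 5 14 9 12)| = 24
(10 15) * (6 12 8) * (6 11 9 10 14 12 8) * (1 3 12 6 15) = (1 3 12 15 14 6 8 11 9 10) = [0, 3, 2, 12, 4, 5, 8, 7, 11, 10, 1, 9, 15, 13, 6, 14]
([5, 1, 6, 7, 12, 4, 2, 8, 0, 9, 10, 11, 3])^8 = (0 5 4 12 3 7 8)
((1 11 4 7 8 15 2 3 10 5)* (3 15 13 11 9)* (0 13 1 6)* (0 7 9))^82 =(15)(0 8 6 10 9 11)(1 7 5 3 4 13)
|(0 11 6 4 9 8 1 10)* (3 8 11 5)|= |(0 5 3 8 1 10)(4 9 11 6)|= 12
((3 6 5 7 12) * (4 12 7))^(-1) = (3 12 4 5 6)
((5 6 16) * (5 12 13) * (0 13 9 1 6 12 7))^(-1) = (0 7 16 6 1 9 12 5 13)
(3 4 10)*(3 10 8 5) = (10)(3 4 8 5) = [0, 1, 2, 4, 8, 3, 6, 7, 5, 9, 10]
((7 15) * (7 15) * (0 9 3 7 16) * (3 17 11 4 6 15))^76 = ((0 9 17 11 4 6 15 3 7 16))^76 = (0 15 17 7 4)(3 11 16 6 9)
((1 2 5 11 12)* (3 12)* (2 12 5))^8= ((1 12)(3 5 11))^8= (12)(3 11 5)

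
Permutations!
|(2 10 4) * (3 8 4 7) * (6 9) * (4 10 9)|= |(2 9 6 4)(3 8 10 7)|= 4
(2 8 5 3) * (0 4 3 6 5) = [4, 1, 8, 2, 3, 6, 5, 7, 0] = (0 4 3 2 8)(5 6)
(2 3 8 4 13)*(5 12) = [0, 1, 3, 8, 13, 12, 6, 7, 4, 9, 10, 11, 5, 2] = (2 3 8 4 13)(5 12)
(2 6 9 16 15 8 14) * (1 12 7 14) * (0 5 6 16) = [5, 12, 16, 3, 4, 6, 9, 14, 1, 0, 10, 11, 7, 13, 2, 8, 15] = (0 5 6 9)(1 12 7 14 2 16 15 8)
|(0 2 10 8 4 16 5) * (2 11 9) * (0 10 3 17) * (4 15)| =6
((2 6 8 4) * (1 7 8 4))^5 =(1 8 7)(2 4 6)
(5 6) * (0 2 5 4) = (0 2 5 6 4) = [2, 1, 5, 3, 0, 6, 4]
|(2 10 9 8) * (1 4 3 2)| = 7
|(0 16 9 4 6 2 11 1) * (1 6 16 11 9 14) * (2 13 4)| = 8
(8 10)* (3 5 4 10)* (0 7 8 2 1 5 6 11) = (0 7 8 3 6 11)(1 5 4 10 2) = [7, 5, 1, 6, 10, 4, 11, 8, 3, 9, 2, 0]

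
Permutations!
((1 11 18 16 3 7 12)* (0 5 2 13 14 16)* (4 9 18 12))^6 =((0 5 2 13 14 16 3 7 4 9 18)(1 11 12))^6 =(0 3 5 7 2 4 13 9 14 18 16)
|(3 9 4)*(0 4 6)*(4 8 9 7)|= 12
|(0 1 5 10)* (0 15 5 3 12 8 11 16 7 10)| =|(0 1 3 12 8 11 16 7 10 15 5)| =11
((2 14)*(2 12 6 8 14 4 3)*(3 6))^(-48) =(2 4 6 8 14 12 3)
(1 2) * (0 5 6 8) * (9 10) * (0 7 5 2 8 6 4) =[2, 8, 1, 3, 0, 4, 6, 5, 7, 10, 9] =(0 2 1 8 7 5 4)(9 10)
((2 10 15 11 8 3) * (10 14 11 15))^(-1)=(15)(2 3 8 11 14)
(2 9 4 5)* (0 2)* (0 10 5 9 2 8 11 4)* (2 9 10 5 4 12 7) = (0 8 11 12 7 2 9)(4 10) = [8, 1, 9, 3, 10, 5, 6, 2, 11, 0, 4, 12, 7]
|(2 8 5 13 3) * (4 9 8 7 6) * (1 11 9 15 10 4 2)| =|(1 11 9 8 5 13 3)(2 7 6)(4 15 10)| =21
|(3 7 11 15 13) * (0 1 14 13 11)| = 6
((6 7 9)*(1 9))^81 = ((1 9 6 7))^81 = (1 9 6 7)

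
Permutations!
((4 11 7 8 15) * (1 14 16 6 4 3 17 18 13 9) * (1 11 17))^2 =((1 14 16 6 4 17 18 13 9 11 7 8 15 3))^2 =(1 16 4 18 9 7 15)(3 14 6 17 13 11 8)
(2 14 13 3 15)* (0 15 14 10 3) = (0 15 2 10 3 14 13) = [15, 1, 10, 14, 4, 5, 6, 7, 8, 9, 3, 11, 12, 0, 13, 2]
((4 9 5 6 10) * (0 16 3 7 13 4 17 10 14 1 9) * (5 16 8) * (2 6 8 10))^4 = ((0 10 17 2 6 14 1 9 16 3 7 13 4)(5 8))^4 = (0 6 16 4 2 9 13 17 1 7 10 14 3)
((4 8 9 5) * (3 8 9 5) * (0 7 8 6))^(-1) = ((0 7 8 5 4 9 3 6))^(-1) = (0 6 3 9 4 5 8 7)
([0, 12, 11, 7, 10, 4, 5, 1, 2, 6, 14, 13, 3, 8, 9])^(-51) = (1 12 3 7)(2 11 13 8)(4 9)(5 14)(6 10)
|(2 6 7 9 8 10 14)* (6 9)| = |(2 9 8 10 14)(6 7)| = 10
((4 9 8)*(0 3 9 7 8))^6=(9)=((0 3 9)(4 7 8))^6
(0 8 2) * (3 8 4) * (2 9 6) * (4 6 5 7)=(0 6 2)(3 8 9 5 7 4)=[6, 1, 0, 8, 3, 7, 2, 4, 9, 5]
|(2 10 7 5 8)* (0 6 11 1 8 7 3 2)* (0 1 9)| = |(0 6 11 9)(1 8)(2 10 3)(5 7)| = 12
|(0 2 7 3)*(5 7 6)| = 6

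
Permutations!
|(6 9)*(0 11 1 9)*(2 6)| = |(0 11 1 9 2 6)| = 6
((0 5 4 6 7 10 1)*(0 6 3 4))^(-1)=(0 5)(1 10 7 6)(3 4)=((0 5)(1 6 7 10)(3 4))^(-1)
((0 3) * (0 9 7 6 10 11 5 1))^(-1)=(0 1 5 11 10 6 7 9 3)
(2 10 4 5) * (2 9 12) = (2 10 4 5 9 12) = [0, 1, 10, 3, 5, 9, 6, 7, 8, 12, 4, 11, 2]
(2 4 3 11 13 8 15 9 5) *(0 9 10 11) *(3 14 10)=(0 9 5 2 4 14 10 11 13 8 15 3)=[9, 1, 4, 0, 14, 2, 6, 7, 15, 5, 11, 13, 12, 8, 10, 3]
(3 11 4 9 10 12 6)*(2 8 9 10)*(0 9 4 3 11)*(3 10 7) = (0 9 2 8 4 7 3)(6 11 10 12) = [9, 1, 8, 0, 7, 5, 11, 3, 4, 2, 12, 10, 6]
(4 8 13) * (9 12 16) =[0, 1, 2, 3, 8, 5, 6, 7, 13, 12, 10, 11, 16, 4, 14, 15, 9] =(4 8 13)(9 12 16)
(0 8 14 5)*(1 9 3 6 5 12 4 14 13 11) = (0 8 13 11 1 9 3 6 5)(4 14 12) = [8, 9, 2, 6, 14, 0, 5, 7, 13, 3, 10, 1, 4, 11, 12]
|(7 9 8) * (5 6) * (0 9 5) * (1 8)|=7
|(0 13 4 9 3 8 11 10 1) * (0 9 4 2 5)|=12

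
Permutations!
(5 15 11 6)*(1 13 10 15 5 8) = [0, 13, 2, 3, 4, 5, 8, 7, 1, 9, 15, 6, 12, 10, 14, 11] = (1 13 10 15 11 6 8)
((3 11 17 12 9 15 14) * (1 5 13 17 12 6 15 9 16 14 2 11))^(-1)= ((1 5 13 17 6 15 2 11 12 16 14 3))^(-1)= (1 3 14 16 12 11 2 15 6 17 13 5)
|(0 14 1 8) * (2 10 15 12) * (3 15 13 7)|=|(0 14 1 8)(2 10 13 7 3 15 12)|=28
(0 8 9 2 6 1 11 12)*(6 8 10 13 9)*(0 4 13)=(0 10)(1 11 12 4 13 9 2 8 6)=[10, 11, 8, 3, 13, 5, 1, 7, 6, 2, 0, 12, 4, 9]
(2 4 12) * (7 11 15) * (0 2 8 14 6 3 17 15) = (0 2 4 12 8 14 6 3 17 15 7 11) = [2, 1, 4, 17, 12, 5, 3, 11, 14, 9, 10, 0, 8, 13, 6, 7, 16, 15]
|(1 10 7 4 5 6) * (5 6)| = 5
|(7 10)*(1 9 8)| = |(1 9 8)(7 10)| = 6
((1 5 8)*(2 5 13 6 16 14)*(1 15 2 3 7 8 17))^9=(1 2 7 16)(3 6 17 15)(5 8 14 13)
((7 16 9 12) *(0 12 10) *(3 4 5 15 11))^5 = (0 10 9 16 7 12)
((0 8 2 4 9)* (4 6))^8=(0 2 4)(6 9 8)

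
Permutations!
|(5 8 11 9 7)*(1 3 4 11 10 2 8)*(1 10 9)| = 12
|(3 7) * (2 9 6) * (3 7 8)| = |(2 9 6)(3 8)| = 6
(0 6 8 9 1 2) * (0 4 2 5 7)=(0 6 8 9 1 5 7)(2 4)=[6, 5, 4, 3, 2, 7, 8, 0, 9, 1]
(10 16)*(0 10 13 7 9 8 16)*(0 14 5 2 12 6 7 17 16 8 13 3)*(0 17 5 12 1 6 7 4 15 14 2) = (0 10 2 1 6 4 15 14 12 7 9 13 5)(3 17 16) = [10, 6, 1, 17, 15, 0, 4, 9, 8, 13, 2, 11, 7, 5, 12, 14, 3, 16]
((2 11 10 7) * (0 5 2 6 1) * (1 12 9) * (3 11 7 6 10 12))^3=(0 7 3 9 5 10 11 1 2 6 12)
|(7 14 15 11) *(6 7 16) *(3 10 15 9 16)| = 20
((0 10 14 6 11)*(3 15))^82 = (15)(0 14 11 10 6)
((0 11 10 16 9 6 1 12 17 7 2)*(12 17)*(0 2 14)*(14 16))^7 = (0 14 10 11)(1 17 7 16 9 6)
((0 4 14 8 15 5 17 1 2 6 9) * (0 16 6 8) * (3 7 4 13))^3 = ((0 13 3 7 4 14)(1 2 8 15 5 17)(6 9 16))^3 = (0 7)(1 15)(2 5)(3 14)(4 13)(8 17)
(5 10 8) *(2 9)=(2 9)(5 10 8)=[0, 1, 9, 3, 4, 10, 6, 7, 5, 2, 8]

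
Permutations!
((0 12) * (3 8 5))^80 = ((0 12)(3 8 5))^80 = (12)(3 5 8)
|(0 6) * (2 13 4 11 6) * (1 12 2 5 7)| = 10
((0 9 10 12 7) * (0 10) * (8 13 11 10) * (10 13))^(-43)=((0 9)(7 8 10 12)(11 13))^(-43)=(0 9)(7 8 10 12)(11 13)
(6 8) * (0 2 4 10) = (0 2 4 10)(6 8) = [2, 1, 4, 3, 10, 5, 8, 7, 6, 9, 0]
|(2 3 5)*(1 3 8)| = 5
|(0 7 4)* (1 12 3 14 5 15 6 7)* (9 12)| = |(0 1 9 12 3 14 5 15 6 7 4)| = 11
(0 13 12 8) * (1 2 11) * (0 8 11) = (0 13 12 11 1 2) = [13, 2, 0, 3, 4, 5, 6, 7, 8, 9, 10, 1, 11, 12]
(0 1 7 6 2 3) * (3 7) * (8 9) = (0 1 3)(2 7 6)(8 9) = [1, 3, 7, 0, 4, 5, 2, 6, 9, 8]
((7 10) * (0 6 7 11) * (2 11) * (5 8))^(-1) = (0 11 2 10 7 6)(5 8)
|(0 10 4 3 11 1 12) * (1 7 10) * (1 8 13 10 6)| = |(0 8 13 10 4 3 11 7 6 1 12)| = 11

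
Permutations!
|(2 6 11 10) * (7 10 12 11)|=|(2 6 7 10)(11 12)|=4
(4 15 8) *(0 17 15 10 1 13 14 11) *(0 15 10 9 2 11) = [17, 13, 11, 3, 9, 5, 6, 7, 4, 2, 1, 15, 12, 14, 0, 8, 16, 10] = (0 17 10 1 13 14)(2 11 15 8 4 9)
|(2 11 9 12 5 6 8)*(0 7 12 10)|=|(0 7 12 5 6 8 2 11 9 10)|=10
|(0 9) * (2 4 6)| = |(0 9)(2 4 6)| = 6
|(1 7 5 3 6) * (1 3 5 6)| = 4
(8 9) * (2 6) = [0, 1, 6, 3, 4, 5, 2, 7, 9, 8] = (2 6)(8 9)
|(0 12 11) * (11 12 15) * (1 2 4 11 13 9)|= 8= |(0 15 13 9 1 2 4 11)|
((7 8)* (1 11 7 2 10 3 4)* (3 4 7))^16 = ((1 11 3 7 8 2 10 4))^16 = (11)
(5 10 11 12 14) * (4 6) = (4 6)(5 10 11 12 14) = [0, 1, 2, 3, 6, 10, 4, 7, 8, 9, 11, 12, 14, 13, 5]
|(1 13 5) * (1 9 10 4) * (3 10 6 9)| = 6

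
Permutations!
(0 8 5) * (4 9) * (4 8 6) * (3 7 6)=(0 3 7 6 4 9 8 5)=[3, 1, 2, 7, 9, 0, 4, 6, 5, 8]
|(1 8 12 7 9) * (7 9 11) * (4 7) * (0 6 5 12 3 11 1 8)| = 11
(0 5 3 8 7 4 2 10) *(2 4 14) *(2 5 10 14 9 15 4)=(0 10)(2 14 5 3 8 7 9 15 4)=[10, 1, 14, 8, 2, 3, 6, 9, 7, 15, 0, 11, 12, 13, 5, 4]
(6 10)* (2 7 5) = (2 7 5)(6 10) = [0, 1, 7, 3, 4, 2, 10, 5, 8, 9, 6]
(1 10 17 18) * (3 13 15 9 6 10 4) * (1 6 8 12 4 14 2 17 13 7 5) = (1 14 2 17 18 6 10 13 15 9 8 12 4 3 7 5) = [0, 14, 17, 7, 3, 1, 10, 5, 12, 8, 13, 11, 4, 15, 2, 9, 16, 18, 6]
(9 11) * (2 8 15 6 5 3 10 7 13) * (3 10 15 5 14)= [0, 1, 8, 15, 4, 10, 14, 13, 5, 11, 7, 9, 12, 2, 3, 6]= (2 8 5 10 7 13)(3 15 6 14)(9 11)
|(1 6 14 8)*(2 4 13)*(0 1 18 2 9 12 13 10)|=|(0 1 6 14 8 18 2 4 10)(9 12 13)|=9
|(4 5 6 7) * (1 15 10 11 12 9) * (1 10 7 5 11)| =8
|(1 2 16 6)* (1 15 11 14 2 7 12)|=|(1 7 12)(2 16 6 15 11 14)|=6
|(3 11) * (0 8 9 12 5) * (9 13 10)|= |(0 8 13 10 9 12 5)(3 11)|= 14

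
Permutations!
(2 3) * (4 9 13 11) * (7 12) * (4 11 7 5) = (2 3)(4 9 13 7 12 5) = [0, 1, 3, 2, 9, 4, 6, 12, 8, 13, 10, 11, 5, 7]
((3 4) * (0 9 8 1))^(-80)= (9)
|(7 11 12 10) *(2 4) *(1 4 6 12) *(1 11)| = 7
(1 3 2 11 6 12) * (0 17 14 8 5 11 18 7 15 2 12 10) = (0 17 14 8 5 11 6 10)(1 3 12)(2 18 7 15) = [17, 3, 18, 12, 4, 11, 10, 15, 5, 9, 0, 6, 1, 13, 8, 2, 16, 14, 7]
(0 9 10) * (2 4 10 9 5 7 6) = (0 5 7 6 2 4 10) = [5, 1, 4, 3, 10, 7, 2, 6, 8, 9, 0]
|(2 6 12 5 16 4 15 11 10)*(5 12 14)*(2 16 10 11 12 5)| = 6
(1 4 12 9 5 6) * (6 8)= [0, 4, 2, 3, 12, 8, 1, 7, 6, 5, 10, 11, 9]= (1 4 12 9 5 8 6)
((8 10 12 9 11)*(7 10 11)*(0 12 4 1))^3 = ((0 12 9 7 10 4 1)(8 11))^3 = (0 7 1 9 4 12 10)(8 11)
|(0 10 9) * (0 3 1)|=5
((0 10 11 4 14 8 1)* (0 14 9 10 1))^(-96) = (14)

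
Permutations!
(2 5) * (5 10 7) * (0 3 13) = [3, 1, 10, 13, 4, 2, 6, 5, 8, 9, 7, 11, 12, 0] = (0 3 13)(2 10 7 5)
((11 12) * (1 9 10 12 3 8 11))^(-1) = (1 12 10 9)(3 11 8)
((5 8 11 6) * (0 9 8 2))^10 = (0 11 2 8 5 9 6)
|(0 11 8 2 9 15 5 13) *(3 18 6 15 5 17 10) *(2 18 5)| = |(0 11 8 18 6 15 17 10 3 5 13)(2 9)| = 22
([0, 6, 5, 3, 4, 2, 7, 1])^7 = [0, 6, 5, 3, 4, 2, 7, 1]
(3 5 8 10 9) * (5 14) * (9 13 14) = (3 9)(5 8 10 13 14) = [0, 1, 2, 9, 4, 8, 6, 7, 10, 3, 13, 11, 12, 14, 5]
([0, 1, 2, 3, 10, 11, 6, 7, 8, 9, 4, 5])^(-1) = (4 10)(5 11)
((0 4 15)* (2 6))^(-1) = (0 15 4)(2 6)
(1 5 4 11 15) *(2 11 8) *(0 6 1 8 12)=(0 6 1 5 4 12)(2 11 15 8)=[6, 5, 11, 3, 12, 4, 1, 7, 2, 9, 10, 15, 0, 13, 14, 8]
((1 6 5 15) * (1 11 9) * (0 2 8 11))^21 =((0 2 8 11 9 1 6 5 15))^21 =(0 11 6)(1 15 8)(2 9 5)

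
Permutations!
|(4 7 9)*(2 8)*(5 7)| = |(2 8)(4 5 7 9)| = 4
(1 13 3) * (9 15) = [0, 13, 2, 1, 4, 5, 6, 7, 8, 15, 10, 11, 12, 3, 14, 9] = (1 13 3)(9 15)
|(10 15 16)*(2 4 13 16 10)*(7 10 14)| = 4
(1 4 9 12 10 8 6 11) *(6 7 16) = (1 4 9 12 10 8 7 16 6 11) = [0, 4, 2, 3, 9, 5, 11, 16, 7, 12, 8, 1, 10, 13, 14, 15, 6]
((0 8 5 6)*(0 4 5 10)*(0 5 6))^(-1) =((0 8 10 5)(4 6))^(-1) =(0 5 10 8)(4 6)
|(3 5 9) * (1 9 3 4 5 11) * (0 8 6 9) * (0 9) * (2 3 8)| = |(0 2 3 11 1 9 4 5 8 6)| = 10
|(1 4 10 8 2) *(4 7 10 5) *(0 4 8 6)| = |(0 4 5 8 2 1 7 10 6)| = 9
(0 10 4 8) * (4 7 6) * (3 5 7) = (0 10 3 5 7 6 4 8) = [10, 1, 2, 5, 8, 7, 4, 6, 0, 9, 3]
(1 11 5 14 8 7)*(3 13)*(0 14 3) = [14, 11, 2, 13, 4, 3, 6, 1, 7, 9, 10, 5, 12, 0, 8] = (0 14 8 7 1 11 5 3 13)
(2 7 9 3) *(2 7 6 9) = (2 6 9 3 7) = [0, 1, 6, 7, 4, 5, 9, 2, 8, 3]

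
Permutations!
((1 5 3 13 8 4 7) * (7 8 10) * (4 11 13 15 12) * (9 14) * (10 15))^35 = (4 12 15 13 11 8)(9 14)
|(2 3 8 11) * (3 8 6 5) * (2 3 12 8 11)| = |(2 11 3 6 5 12 8)| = 7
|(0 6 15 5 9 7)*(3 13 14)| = |(0 6 15 5 9 7)(3 13 14)| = 6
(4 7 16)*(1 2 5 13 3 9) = (1 2 5 13 3 9)(4 7 16) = [0, 2, 5, 9, 7, 13, 6, 16, 8, 1, 10, 11, 12, 3, 14, 15, 4]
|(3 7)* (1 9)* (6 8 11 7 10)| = |(1 9)(3 10 6 8 11 7)| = 6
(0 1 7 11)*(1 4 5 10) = (0 4 5 10 1 7 11) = [4, 7, 2, 3, 5, 10, 6, 11, 8, 9, 1, 0]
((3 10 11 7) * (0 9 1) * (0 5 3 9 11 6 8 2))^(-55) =((0 11 7 9 1 5 3 10 6 8 2))^(-55) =(11)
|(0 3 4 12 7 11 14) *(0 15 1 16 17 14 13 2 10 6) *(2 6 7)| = |(0 3 4 12 2 10 7 11 13 6)(1 16 17 14 15)| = 10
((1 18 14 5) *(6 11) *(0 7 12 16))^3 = ((0 7 12 16)(1 18 14 5)(6 11))^3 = (0 16 12 7)(1 5 14 18)(6 11)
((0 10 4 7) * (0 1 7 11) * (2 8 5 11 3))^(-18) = (0 5 2 4)(3 10 11 8)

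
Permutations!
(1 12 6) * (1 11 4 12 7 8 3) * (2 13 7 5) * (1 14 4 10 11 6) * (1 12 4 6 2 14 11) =(1 5 14 6 2 13 7 8 3 11 10) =[0, 5, 13, 11, 4, 14, 2, 8, 3, 9, 1, 10, 12, 7, 6]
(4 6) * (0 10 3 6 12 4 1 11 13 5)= (0 10 3 6 1 11 13 5)(4 12)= [10, 11, 2, 6, 12, 0, 1, 7, 8, 9, 3, 13, 4, 5]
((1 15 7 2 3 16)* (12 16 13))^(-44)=((1 15 7 2 3 13 12 16))^(-44)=(1 3)(2 16)(7 12)(13 15)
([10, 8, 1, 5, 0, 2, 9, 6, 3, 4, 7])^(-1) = [4, 2, 5, 8, 9, 3, 7, 10, 1, 6, 0]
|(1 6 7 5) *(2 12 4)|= 12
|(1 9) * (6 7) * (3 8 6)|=4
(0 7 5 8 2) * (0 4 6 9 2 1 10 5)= (0 7)(1 10 5 8)(2 4 6 9)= [7, 10, 4, 3, 6, 8, 9, 0, 1, 2, 5]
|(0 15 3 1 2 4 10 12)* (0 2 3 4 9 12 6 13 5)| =42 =|(0 15 4 10 6 13 5)(1 3)(2 9 12)|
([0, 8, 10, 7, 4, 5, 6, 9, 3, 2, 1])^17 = (1 7 10 3 2 8 9)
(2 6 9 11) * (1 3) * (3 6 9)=(1 6 3)(2 9 11)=[0, 6, 9, 1, 4, 5, 3, 7, 8, 11, 10, 2]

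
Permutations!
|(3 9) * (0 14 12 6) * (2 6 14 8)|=|(0 8 2 6)(3 9)(12 14)|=4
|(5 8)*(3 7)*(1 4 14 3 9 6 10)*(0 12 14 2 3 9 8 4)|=42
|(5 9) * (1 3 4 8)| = 4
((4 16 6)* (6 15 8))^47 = (4 15 6 16 8)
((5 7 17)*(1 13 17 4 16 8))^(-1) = (1 8 16 4 7 5 17 13) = ((1 13 17 5 7 4 16 8))^(-1)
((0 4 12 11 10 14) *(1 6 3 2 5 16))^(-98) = ((0 4 12 11 10 14)(1 6 3 2 5 16))^(-98) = (0 10 12)(1 5 3)(2 6 16)(4 14 11)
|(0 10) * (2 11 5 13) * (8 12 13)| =6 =|(0 10)(2 11 5 8 12 13)|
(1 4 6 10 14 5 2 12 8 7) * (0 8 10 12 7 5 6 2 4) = (0 8 5 4 2 7 1)(6 12 10 14) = [8, 0, 7, 3, 2, 4, 12, 1, 5, 9, 14, 11, 10, 13, 6]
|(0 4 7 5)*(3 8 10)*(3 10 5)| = 6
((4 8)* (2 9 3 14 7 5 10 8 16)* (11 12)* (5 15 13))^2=(2 3 7 13 10 4)(5 8 16 9 14 15)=((2 9 3 14 7 15 13 5 10 8 4 16)(11 12))^2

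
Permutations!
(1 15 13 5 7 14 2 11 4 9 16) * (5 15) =(1 5 7 14 2 11 4 9 16)(13 15) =[0, 5, 11, 3, 9, 7, 6, 14, 8, 16, 10, 4, 12, 15, 2, 13, 1]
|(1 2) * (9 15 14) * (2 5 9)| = 6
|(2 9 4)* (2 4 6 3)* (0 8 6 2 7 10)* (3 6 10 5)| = 6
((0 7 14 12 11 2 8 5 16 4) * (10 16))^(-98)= (0 7 14 12 11 2 8 5 10 16 4)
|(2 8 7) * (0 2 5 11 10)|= |(0 2 8 7 5 11 10)|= 7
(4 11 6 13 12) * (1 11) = (1 11 6 13 12 4) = [0, 11, 2, 3, 1, 5, 13, 7, 8, 9, 10, 6, 4, 12]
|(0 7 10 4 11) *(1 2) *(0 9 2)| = |(0 7 10 4 11 9 2 1)| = 8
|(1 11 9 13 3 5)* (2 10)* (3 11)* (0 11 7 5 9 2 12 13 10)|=24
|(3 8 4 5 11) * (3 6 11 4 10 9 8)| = 6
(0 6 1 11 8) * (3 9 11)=[6, 3, 2, 9, 4, 5, 1, 7, 0, 11, 10, 8]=(0 6 1 3 9 11 8)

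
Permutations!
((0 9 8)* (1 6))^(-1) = (0 8 9)(1 6)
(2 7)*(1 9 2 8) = (1 9 2 7 8) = [0, 9, 7, 3, 4, 5, 6, 8, 1, 2]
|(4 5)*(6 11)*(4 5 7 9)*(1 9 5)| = 10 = |(1 9 4 7 5)(6 11)|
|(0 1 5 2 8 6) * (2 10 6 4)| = 15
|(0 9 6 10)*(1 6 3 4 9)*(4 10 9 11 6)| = 8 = |(0 1 4 11 6 9 3 10)|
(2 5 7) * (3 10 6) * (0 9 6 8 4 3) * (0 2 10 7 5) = (0 9 6 2)(3 7 10 8 4) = [9, 1, 0, 7, 3, 5, 2, 10, 4, 6, 8]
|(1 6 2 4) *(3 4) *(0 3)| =|(0 3 4 1 6 2)| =6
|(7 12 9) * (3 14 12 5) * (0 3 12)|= |(0 3 14)(5 12 9 7)|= 12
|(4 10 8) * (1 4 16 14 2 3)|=8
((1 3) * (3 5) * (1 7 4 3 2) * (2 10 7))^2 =((1 5 10 7 4 3 2))^2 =(1 10 4 2 5 7 3)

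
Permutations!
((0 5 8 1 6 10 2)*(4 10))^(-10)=(0 10 6 8)(1 5 2 4)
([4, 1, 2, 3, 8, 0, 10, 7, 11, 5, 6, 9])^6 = (11)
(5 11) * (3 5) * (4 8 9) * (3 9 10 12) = (3 5 11 9 4 8 10 12) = [0, 1, 2, 5, 8, 11, 6, 7, 10, 4, 12, 9, 3]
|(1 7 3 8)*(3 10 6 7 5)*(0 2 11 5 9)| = |(0 2 11 5 3 8 1 9)(6 7 10)| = 24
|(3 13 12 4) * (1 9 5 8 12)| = 8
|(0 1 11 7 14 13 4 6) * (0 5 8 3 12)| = 12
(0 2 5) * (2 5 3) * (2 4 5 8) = (0 8 2 3 4 5) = [8, 1, 3, 4, 5, 0, 6, 7, 2]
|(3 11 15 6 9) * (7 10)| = 10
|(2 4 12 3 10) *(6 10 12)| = |(2 4 6 10)(3 12)| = 4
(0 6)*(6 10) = (0 10 6) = [10, 1, 2, 3, 4, 5, 0, 7, 8, 9, 6]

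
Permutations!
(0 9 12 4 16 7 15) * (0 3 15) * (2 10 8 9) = [2, 1, 10, 15, 16, 5, 6, 0, 9, 12, 8, 11, 4, 13, 14, 3, 7] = (0 2 10 8 9 12 4 16 7)(3 15)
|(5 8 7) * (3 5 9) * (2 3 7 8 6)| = 4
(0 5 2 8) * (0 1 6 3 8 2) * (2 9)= (0 5)(1 6 3 8)(2 9)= [5, 6, 9, 8, 4, 0, 3, 7, 1, 2]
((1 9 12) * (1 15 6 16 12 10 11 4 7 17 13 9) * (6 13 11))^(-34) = (4 17)(6 16 12 15 13 9 10)(7 11)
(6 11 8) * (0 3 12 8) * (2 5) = (0 3 12 8 6 11)(2 5) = [3, 1, 5, 12, 4, 2, 11, 7, 6, 9, 10, 0, 8]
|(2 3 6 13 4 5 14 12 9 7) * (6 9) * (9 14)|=10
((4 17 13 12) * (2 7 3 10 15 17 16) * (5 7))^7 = (2 13 3 16 17 7 4 15 5 12 10)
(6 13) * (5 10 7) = (5 10 7)(6 13) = [0, 1, 2, 3, 4, 10, 13, 5, 8, 9, 7, 11, 12, 6]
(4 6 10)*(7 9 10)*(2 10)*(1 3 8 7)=[0, 3, 10, 8, 6, 5, 1, 9, 7, 2, 4]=(1 3 8 7 9 2 10 4 6)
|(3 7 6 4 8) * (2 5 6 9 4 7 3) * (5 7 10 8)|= |(2 7 9 4 5 6 10 8)|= 8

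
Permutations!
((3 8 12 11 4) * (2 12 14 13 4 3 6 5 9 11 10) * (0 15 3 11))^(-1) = ((0 15 3 8 14 13 4 6 5 9)(2 12 10))^(-1) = (0 9 5 6 4 13 14 8 3 15)(2 10 12)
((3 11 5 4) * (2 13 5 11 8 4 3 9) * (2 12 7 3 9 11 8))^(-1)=((2 13 5 9 12 7 3)(4 11 8))^(-1)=(2 3 7 12 9 5 13)(4 8 11)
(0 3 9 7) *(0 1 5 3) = (1 5 3 9 7) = [0, 5, 2, 9, 4, 3, 6, 1, 8, 7]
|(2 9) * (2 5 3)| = 4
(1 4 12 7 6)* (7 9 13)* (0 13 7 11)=(0 13 11)(1 4 12 9 7 6)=[13, 4, 2, 3, 12, 5, 1, 6, 8, 7, 10, 0, 9, 11]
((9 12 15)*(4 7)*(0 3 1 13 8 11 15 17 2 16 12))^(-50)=(0 15 8 1)(2 12)(3 9 11 13)(16 17)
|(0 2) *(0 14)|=3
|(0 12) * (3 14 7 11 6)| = 10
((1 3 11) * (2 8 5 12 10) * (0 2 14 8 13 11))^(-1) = ((0 2 13 11 1 3)(5 12 10 14 8))^(-1) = (0 3 1 11 13 2)(5 8 14 10 12)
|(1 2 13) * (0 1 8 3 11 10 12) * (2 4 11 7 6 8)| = |(0 1 4 11 10 12)(2 13)(3 7 6 8)| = 12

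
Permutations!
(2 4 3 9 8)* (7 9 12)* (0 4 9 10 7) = (0 4 3 12)(2 9 8)(7 10) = [4, 1, 9, 12, 3, 5, 6, 10, 2, 8, 7, 11, 0]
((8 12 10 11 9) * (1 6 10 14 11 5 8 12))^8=(14)(1 5 6 8 10)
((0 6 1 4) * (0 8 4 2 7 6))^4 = (8)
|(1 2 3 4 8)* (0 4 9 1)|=|(0 4 8)(1 2 3 9)|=12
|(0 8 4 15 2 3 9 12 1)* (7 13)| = |(0 8 4 15 2 3 9 12 1)(7 13)| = 18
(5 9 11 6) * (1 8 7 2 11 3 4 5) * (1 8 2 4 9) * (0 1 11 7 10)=(0 1 2 7 4 5 11 6 8 10)(3 9)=[1, 2, 7, 9, 5, 11, 8, 4, 10, 3, 0, 6]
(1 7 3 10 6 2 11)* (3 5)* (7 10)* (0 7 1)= (0 7 5 3 1 10 6 2 11)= [7, 10, 11, 1, 4, 3, 2, 5, 8, 9, 6, 0]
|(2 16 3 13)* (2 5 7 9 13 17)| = 4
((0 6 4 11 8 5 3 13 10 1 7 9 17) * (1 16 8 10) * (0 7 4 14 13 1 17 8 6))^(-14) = ((1 4 11 10 16 6 14 13 17 7 9 8 5 3))^(-14) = (17)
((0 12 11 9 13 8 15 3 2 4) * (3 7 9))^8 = (0 11 2)(3 4 12)(7 8 9 15 13)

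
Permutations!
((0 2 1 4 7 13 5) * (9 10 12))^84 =(13)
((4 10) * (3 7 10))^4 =((3 7 10 4))^4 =(10)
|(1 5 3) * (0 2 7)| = |(0 2 7)(1 5 3)| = 3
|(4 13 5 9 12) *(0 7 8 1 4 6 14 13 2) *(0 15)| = |(0 7 8 1 4 2 15)(5 9 12 6 14 13)| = 42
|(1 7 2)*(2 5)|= 4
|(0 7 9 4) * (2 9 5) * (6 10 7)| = |(0 6 10 7 5 2 9 4)| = 8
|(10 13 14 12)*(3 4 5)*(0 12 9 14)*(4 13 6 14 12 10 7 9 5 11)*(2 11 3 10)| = |(0 2 11 4 3 13)(5 10 6 14)(7 9 12)| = 12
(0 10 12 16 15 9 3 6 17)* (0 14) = (0 10 12 16 15 9 3 6 17 14) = [10, 1, 2, 6, 4, 5, 17, 7, 8, 3, 12, 11, 16, 13, 0, 9, 15, 14]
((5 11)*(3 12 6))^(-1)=((3 12 6)(5 11))^(-1)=(3 6 12)(5 11)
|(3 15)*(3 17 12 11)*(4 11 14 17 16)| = |(3 15 16 4 11)(12 14 17)| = 15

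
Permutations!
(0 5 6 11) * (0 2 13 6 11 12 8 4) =(0 5 11 2 13 6 12 8 4) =[5, 1, 13, 3, 0, 11, 12, 7, 4, 9, 10, 2, 8, 6]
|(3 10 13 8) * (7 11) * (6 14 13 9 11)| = |(3 10 9 11 7 6 14 13 8)| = 9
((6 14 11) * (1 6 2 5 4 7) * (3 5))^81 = (14)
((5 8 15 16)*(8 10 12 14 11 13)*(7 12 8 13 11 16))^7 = (5 16 14 12 7 15 8 10)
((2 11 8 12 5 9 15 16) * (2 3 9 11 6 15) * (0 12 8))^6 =(16)(0 5)(11 12)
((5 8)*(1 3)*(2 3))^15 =(5 8)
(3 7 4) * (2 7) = [0, 1, 7, 2, 3, 5, 6, 4] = (2 7 4 3)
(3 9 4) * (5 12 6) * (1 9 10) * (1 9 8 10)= (1 8 10 9 4 3)(5 12 6)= [0, 8, 2, 1, 3, 12, 5, 7, 10, 4, 9, 11, 6]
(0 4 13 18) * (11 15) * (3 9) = (0 4 13 18)(3 9)(11 15) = [4, 1, 2, 9, 13, 5, 6, 7, 8, 3, 10, 15, 12, 18, 14, 11, 16, 17, 0]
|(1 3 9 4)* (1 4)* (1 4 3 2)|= 6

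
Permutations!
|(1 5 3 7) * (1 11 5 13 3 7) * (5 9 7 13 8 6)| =|(1 8 6 5 13 3)(7 11 9)| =6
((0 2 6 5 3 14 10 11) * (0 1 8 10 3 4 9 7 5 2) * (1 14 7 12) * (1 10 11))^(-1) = (1 10 12 9 4 5 7 3 14 11 8)(2 6)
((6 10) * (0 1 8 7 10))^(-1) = (0 6 10 7 8 1)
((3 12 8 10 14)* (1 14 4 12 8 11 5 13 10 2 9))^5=(1 9 2 8 3 14)(4 10 13 5 11 12)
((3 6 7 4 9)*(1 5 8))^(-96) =((1 5 8)(3 6 7 4 9))^(-96) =(3 9 4 7 6)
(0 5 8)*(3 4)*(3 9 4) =(0 5 8)(4 9) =[5, 1, 2, 3, 9, 8, 6, 7, 0, 4]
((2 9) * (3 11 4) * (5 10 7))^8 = ((2 9)(3 11 4)(5 10 7))^8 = (3 4 11)(5 7 10)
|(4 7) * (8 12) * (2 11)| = |(2 11)(4 7)(8 12)| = 2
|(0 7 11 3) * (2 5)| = 4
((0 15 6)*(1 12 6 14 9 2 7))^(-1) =(0 6 12 1 7 2 9 14 15)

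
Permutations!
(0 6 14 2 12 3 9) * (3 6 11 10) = (0 11 10 3 9)(2 12 6 14) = [11, 1, 12, 9, 4, 5, 14, 7, 8, 0, 3, 10, 6, 13, 2]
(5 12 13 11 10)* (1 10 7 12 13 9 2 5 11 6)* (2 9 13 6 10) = (1 2 5 6)(7 12 13 10 11) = [0, 2, 5, 3, 4, 6, 1, 12, 8, 9, 11, 7, 13, 10]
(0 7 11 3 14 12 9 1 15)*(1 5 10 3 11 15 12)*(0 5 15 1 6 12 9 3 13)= (0 7 1 9 15 5 10 13)(3 14 6 12)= [7, 9, 2, 14, 4, 10, 12, 1, 8, 15, 13, 11, 3, 0, 6, 5]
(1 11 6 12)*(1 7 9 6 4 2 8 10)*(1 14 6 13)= (1 11 4 2 8 10 14 6 12 7 9 13)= [0, 11, 8, 3, 2, 5, 12, 9, 10, 13, 14, 4, 7, 1, 6]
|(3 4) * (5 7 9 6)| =|(3 4)(5 7 9 6)| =4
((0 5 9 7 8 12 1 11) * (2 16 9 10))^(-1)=((0 5 10 2 16 9 7 8 12 1 11))^(-1)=(0 11 1 12 8 7 9 16 2 10 5)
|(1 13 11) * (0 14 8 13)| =|(0 14 8 13 11 1)| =6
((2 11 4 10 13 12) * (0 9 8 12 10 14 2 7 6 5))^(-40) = (14)(0 8 7 5 9 12 6)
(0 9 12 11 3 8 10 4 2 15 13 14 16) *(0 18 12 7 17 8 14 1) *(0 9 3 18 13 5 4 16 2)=(0 3 14 2 15 5 4)(1 9 7 17 8 10 16 13)(11 18 12)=[3, 9, 15, 14, 0, 4, 6, 17, 10, 7, 16, 18, 11, 1, 2, 5, 13, 8, 12]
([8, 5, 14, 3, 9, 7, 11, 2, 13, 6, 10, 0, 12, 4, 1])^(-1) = [11, 14, 7, 3, 13, 1, 9, 5, 0, 4, 10, 6, 12, 8, 2]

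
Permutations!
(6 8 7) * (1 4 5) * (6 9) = (1 4 5)(6 8 7 9) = [0, 4, 2, 3, 5, 1, 8, 9, 7, 6]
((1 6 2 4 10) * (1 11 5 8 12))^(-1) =(1 12 8 5 11 10 4 2 6)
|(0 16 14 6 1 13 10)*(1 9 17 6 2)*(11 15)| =42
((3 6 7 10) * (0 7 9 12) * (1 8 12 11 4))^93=(0 9 12 6 8 3 1 10 4 7 11)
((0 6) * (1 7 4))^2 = ((0 6)(1 7 4))^2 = (1 4 7)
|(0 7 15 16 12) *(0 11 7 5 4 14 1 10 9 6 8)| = 45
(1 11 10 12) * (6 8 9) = [0, 11, 2, 3, 4, 5, 8, 7, 9, 6, 12, 10, 1] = (1 11 10 12)(6 8 9)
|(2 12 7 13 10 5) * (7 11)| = |(2 12 11 7 13 10 5)| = 7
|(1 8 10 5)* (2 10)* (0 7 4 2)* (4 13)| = |(0 7 13 4 2 10 5 1 8)| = 9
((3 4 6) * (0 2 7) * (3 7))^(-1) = ((0 2 3 4 6 7))^(-1) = (0 7 6 4 3 2)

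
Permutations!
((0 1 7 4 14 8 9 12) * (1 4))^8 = ((0 4 14 8 9 12)(1 7))^8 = (0 14 9)(4 8 12)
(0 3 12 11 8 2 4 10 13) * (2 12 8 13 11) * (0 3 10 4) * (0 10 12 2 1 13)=(0 12 1 13 3 8 2 10 11)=[12, 13, 10, 8, 4, 5, 6, 7, 2, 9, 11, 0, 1, 3]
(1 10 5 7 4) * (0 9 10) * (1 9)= (0 1)(4 9 10 5 7)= [1, 0, 2, 3, 9, 7, 6, 4, 8, 10, 5]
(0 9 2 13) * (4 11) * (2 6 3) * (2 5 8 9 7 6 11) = [7, 1, 13, 5, 2, 8, 3, 6, 9, 11, 10, 4, 12, 0] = (0 7 6 3 5 8 9 11 4 2 13)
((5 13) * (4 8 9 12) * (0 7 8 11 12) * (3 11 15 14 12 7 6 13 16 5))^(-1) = ((0 6 13 3 11 7 8 9)(4 15 14 12)(5 16))^(-1) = (0 9 8 7 11 3 13 6)(4 12 14 15)(5 16)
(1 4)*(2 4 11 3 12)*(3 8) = (1 11 8 3 12 2 4) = [0, 11, 4, 12, 1, 5, 6, 7, 3, 9, 10, 8, 2]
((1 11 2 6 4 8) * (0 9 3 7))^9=(0 9 3 7)(1 6)(2 8)(4 11)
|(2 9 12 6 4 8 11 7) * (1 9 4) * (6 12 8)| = 8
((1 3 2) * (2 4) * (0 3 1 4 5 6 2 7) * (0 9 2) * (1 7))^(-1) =(0 6 5 3)(1 4 2 9 7)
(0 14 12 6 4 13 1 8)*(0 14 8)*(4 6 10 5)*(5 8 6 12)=(0 6 12 10 8 14 5 4 13 1)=[6, 0, 2, 3, 13, 4, 12, 7, 14, 9, 8, 11, 10, 1, 5]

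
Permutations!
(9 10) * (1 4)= (1 4)(9 10)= [0, 4, 2, 3, 1, 5, 6, 7, 8, 10, 9]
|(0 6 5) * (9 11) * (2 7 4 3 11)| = 6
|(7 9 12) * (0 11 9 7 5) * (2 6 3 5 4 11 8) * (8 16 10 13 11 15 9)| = |(0 16 10 13 11 8 2 6 3 5)(4 15 9 12)| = 20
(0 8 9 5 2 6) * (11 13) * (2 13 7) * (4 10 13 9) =(0 8 4 10 13 11 7 2 6)(5 9) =[8, 1, 6, 3, 10, 9, 0, 2, 4, 5, 13, 7, 12, 11]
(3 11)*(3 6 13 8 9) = (3 11 6 13 8 9) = [0, 1, 2, 11, 4, 5, 13, 7, 9, 3, 10, 6, 12, 8]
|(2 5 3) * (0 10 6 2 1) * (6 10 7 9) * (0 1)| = |(10)(0 7 9 6 2 5 3)| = 7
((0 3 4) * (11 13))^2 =(13)(0 4 3)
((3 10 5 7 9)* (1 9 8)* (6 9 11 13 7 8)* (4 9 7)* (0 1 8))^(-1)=(0 5 10 3 9 4 13 11 1)(6 7)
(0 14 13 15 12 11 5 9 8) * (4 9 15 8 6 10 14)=(0 4 9 6 10 14 13 8)(5 15 12 11)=[4, 1, 2, 3, 9, 15, 10, 7, 0, 6, 14, 5, 11, 8, 13, 12]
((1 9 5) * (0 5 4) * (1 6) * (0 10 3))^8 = ((0 5 6 1 9 4 10 3))^8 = (10)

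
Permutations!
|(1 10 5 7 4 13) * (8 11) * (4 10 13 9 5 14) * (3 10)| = |(1 13)(3 10 14 4 9 5 7)(8 11)| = 14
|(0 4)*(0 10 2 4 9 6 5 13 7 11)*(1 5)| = |(0 9 6 1 5 13 7 11)(2 4 10)| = 24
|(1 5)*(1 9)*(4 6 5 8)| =6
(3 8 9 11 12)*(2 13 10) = (2 13 10)(3 8 9 11 12) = [0, 1, 13, 8, 4, 5, 6, 7, 9, 11, 2, 12, 3, 10]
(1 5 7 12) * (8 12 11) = (1 5 7 11 8 12) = [0, 5, 2, 3, 4, 7, 6, 11, 12, 9, 10, 8, 1]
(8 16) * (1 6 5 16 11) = [0, 6, 2, 3, 4, 16, 5, 7, 11, 9, 10, 1, 12, 13, 14, 15, 8] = (1 6 5 16 8 11)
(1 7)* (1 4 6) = (1 7 4 6) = [0, 7, 2, 3, 6, 5, 1, 4]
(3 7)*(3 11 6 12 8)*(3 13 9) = (3 7 11 6 12 8 13 9) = [0, 1, 2, 7, 4, 5, 12, 11, 13, 3, 10, 6, 8, 9]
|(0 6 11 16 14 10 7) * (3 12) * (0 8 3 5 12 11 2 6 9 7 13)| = 10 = |(0 9 7 8 3 11 16 14 10 13)(2 6)(5 12)|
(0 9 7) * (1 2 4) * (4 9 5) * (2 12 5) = (0 2 9 7)(1 12 5 4) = [2, 12, 9, 3, 1, 4, 6, 0, 8, 7, 10, 11, 5]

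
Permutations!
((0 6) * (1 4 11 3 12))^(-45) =(12)(0 6)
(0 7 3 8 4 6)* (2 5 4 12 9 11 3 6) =(0 7 6)(2 5 4)(3 8 12 9 11) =[7, 1, 5, 8, 2, 4, 0, 6, 12, 11, 10, 3, 9]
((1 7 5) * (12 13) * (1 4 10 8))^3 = (1 4)(5 8)(7 10)(12 13)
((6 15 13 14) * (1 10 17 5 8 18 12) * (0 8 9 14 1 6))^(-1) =((0 8 18 12 6 15 13 1 10 17 5 9 14))^(-1) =(0 14 9 5 17 10 1 13 15 6 12 18 8)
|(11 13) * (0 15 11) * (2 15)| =5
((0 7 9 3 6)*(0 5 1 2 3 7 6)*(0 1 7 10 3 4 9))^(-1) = (0 7 5 6)(1 3 10 9 4 2) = ((0 6 5 7)(1 2 4 9 10 3))^(-1)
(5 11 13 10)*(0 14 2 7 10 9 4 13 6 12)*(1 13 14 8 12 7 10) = (0 8 12)(1 13 9 4 14 2 10 5 11 6 7) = [8, 13, 10, 3, 14, 11, 7, 1, 12, 4, 5, 6, 0, 9, 2]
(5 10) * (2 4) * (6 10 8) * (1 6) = (1 6 10 5 8)(2 4) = [0, 6, 4, 3, 2, 8, 10, 7, 1, 9, 5]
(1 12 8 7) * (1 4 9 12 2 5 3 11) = [0, 2, 5, 11, 9, 3, 6, 4, 7, 12, 10, 1, 8] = (1 2 5 3 11)(4 9 12 8 7)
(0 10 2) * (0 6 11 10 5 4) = (0 5 4)(2 6 11 10) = [5, 1, 6, 3, 0, 4, 11, 7, 8, 9, 2, 10]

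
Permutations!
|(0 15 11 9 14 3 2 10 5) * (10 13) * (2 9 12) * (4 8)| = |(0 15 11 12 2 13 10 5)(3 9 14)(4 8)| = 24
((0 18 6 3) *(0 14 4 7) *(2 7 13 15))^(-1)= (0 7 2 15 13 4 14 3 6 18)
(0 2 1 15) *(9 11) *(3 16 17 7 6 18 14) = [2, 15, 1, 16, 4, 5, 18, 6, 8, 11, 10, 9, 12, 13, 3, 0, 17, 7, 14] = (0 2 1 15)(3 16 17 7 6 18 14)(9 11)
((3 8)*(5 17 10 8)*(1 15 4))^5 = (17)(1 4 15) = ((1 15 4)(3 5 17 10 8))^5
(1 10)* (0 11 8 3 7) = (0 11 8 3 7)(1 10) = [11, 10, 2, 7, 4, 5, 6, 0, 3, 9, 1, 8]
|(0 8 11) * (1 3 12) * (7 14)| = 6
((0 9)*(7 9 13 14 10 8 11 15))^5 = (0 11 13 15 14 7 10 9 8)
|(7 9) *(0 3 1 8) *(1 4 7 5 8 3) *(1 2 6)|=|(0 2 6 1 3 4 7 9 5 8)|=10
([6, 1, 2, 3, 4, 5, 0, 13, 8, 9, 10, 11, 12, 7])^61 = [6, 1, 2, 3, 4, 5, 0, 13, 8, 9, 10, 11, 12, 7]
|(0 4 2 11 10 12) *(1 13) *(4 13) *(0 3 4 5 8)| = |(0 13 1 5 8)(2 11 10 12 3 4)| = 30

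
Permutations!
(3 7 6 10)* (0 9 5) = [9, 1, 2, 7, 4, 0, 10, 6, 8, 5, 3] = (0 9 5)(3 7 6 10)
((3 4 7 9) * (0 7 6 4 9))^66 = ((0 7)(3 9)(4 6))^66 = (9)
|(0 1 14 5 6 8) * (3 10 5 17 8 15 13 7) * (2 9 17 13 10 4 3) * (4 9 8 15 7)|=15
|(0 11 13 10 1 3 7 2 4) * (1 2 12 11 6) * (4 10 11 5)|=|(0 6 1 3 7 12 5 4)(2 10)(11 13)|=8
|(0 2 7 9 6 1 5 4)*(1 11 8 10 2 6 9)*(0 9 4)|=18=|(0 6 11 8 10 2 7 1 5)(4 9)|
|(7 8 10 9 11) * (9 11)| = 4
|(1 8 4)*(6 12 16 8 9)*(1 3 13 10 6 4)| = 10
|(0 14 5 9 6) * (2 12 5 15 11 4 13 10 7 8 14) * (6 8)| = 14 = |(0 2 12 5 9 8 14 15 11 4 13 10 7 6)|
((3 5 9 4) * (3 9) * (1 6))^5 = ((1 6)(3 5)(4 9))^5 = (1 6)(3 5)(4 9)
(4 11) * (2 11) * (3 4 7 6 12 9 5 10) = (2 11 7 6 12 9 5 10 3 4) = [0, 1, 11, 4, 2, 10, 12, 6, 8, 5, 3, 7, 9]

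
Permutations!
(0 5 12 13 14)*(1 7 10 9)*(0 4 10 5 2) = [2, 7, 0, 3, 10, 12, 6, 5, 8, 1, 9, 11, 13, 14, 4] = (0 2)(1 7 5 12 13 14 4 10 9)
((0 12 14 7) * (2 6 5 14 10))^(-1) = ((0 12 10 2 6 5 14 7))^(-1) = (0 7 14 5 6 2 10 12)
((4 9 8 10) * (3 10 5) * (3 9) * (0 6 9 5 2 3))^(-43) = ((0 6 9 8 2 3 10 4))^(-43) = (0 3 9 4 2 6 10 8)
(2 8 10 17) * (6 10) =(2 8 6 10 17) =[0, 1, 8, 3, 4, 5, 10, 7, 6, 9, 17, 11, 12, 13, 14, 15, 16, 2]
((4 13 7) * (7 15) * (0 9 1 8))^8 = (15) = ((0 9 1 8)(4 13 15 7))^8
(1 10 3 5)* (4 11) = [0, 10, 2, 5, 11, 1, 6, 7, 8, 9, 3, 4] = (1 10 3 5)(4 11)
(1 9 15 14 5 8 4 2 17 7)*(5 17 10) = (1 9 15 14 17 7)(2 10 5 8 4) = [0, 9, 10, 3, 2, 8, 6, 1, 4, 15, 5, 11, 12, 13, 17, 14, 16, 7]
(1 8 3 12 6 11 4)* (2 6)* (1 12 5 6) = (1 8 3 5 6 11 4 12 2) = [0, 8, 1, 5, 12, 6, 11, 7, 3, 9, 10, 4, 2]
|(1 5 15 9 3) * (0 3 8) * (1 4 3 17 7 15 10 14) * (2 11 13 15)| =36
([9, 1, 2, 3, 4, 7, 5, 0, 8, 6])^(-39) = (0 9 6 5 7)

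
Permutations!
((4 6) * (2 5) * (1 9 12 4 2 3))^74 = (1 12 6 5)(2 3 9 4)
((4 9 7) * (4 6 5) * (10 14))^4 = (14)(4 5 6 7 9)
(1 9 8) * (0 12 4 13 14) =(0 12 4 13 14)(1 9 8) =[12, 9, 2, 3, 13, 5, 6, 7, 1, 8, 10, 11, 4, 14, 0]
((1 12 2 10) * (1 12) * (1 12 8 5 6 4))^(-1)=(1 4 6 5 8 10 2 12)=((1 12 2 10 8 5 6 4))^(-1)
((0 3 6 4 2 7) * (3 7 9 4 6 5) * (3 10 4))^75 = (0 7)(2 5)(3 4)(9 10)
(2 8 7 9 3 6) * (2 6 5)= (2 8 7 9 3 5)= [0, 1, 8, 5, 4, 2, 6, 9, 7, 3]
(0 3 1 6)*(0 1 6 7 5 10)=(0 3 6 1 7 5 10)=[3, 7, 2, 6, 4, 10, 1, 5, 8, 9, 0]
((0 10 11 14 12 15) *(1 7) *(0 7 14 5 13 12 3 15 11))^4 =(1 7 15 3 14)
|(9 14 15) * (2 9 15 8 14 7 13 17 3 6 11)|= |(2 9 7 13 17 3 6 11)(8 14)|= 8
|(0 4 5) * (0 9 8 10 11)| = 7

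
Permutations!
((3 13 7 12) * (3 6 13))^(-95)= ((6 13 7 12))^(-95)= (6 13 7 12)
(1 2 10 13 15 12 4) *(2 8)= (1 8 2 10 13 15 12 4)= [0, 8, 10, 3, 1, 5, 6, 7, 2, 9, 13, 11, 4, 15, 14, 12]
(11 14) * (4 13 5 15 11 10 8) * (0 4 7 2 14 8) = (0 4 13 5 15 11 8 7 2 14 10) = [4, 1, 14, 3, 13, 15, 6, 2, 7, 9, 0, 8, 12, 5, 10, 11]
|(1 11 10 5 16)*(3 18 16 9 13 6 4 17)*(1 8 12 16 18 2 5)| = 24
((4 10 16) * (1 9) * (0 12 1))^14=(0 1)(4 16 10)(9 12)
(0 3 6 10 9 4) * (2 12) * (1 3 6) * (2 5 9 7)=(0 6 10 7 2 12 5 9 4)(1 3)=[6, 3, 12, 1, 0, 9, 10, 2, 8, 4, 7, 11, 5]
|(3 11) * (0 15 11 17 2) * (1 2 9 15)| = |(0 1 2)(3 17 9 15 11)| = 15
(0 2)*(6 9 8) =(0 2)(6 9 8) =[2, 1, 0, 3, 4, 5, 9, 7, 6, 8]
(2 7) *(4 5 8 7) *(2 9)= [0, 1, 4, 3, 5, 8, 6, 9, 7, 2]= (2 4 5 8 7 9)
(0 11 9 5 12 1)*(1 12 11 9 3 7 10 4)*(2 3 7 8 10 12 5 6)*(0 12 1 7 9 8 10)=(0 8)(1 12 5 11 9 6 2 3 10 4 7)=[8, 12, 3, 10, 7, 11, 2, 1, 0, 6, 4, 9, 5]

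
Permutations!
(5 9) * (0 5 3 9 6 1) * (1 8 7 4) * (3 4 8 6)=(0 5 3 9 4 1)(7 8)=[5, 0, 2, 9, 1, 3, 6, 8, 7, 4]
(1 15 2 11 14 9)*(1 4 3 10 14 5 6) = (1 15 2 11 5 6)(3 10 14 9 4) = [0, 15, 11, 10, 3, 6, 1, 7, 8, 4, 14, 5, 12, 13, 9, 2]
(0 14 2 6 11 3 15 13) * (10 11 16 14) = (0 10 11 3 15 13)(2 6 16 14) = [10, 1, 6, 15, 4, 5, 16, 7, 8, 9, 11, 3, 12, 0, 2, 13, 14]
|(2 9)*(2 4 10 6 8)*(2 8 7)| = 6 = |(2 9 4 10 6 7)|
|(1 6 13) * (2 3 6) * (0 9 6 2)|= |(0 9 6 13 1)(2 3)|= 10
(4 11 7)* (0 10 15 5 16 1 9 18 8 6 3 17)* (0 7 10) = (1 9 18 8 6 3 17 7 4 11 10 15 5 16) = [0, 9, 2, 17, 11, 16, 3, 4, 6, 18, 15, 10, 12, 13, 14, 5, 1, 7, 8]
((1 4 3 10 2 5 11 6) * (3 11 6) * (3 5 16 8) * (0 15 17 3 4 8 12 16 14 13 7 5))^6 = ((0 15 17 3 10 2 14 13 7 5 6 1 8 4 11)(12 16))^6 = (0 14 8 3 5)(1 17 7 11 2)(4 10 6 15 13)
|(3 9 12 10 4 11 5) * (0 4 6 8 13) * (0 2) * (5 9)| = |(0 4 11 9 12 10 6 8 13 2)(3 5)| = 10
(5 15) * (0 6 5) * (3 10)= (0 6 5 15)(3 10)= [6, 1, 2, 10, 4, 15, 5, 7, 8, 9, 3, 11, 12, 13, 14, 0]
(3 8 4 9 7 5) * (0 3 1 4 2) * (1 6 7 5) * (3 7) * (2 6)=(0 7 1 4 9 5 2)(3 8 6)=[7, 4, 0, 8, 9, 2, 3, 1, 6, 5]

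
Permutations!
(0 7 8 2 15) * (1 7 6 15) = (0 6 15)(1 7 8 2) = [6, 7, 1, 3, 4, 5, 15, 8, 2, 9, 10, 11, 12, 13, 14, 0]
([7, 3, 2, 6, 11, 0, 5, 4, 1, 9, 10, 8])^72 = (11)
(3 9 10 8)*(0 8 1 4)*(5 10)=(0 8 3 9 5 10 1 4)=[8, 4, 2, 9, 0, 10, 6, 7, 3, 5, 1]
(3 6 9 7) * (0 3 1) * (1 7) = (0 3 6 9 1) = [3, 0, 2, 6, 4, 5, 9, 7, 8, 1]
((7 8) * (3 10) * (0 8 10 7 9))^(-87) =((0 8 9)(3 7 10))^(-87) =(10)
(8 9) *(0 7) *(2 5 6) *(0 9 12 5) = (0 7 9 8 12 5 6 2) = [7, 1, 0, 3, 4, 6, 2, 9, 12, 8, 10, 11, 5]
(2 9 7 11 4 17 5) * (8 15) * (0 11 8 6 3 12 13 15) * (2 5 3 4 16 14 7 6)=(0 11 16 14 7 8)(2 9 6 4 17 3 12 13 15)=[11, 1, 9, 12, 17, 5, 4, 8, 0, 6, 10, 16, 13, 15, 7, 2, 14, 3]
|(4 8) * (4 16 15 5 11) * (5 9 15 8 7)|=4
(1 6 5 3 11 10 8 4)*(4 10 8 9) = (1 6 5 3 11 8 10 9 4) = [0, 6, 2, 11, 1, 3, 5, 7, 10, 4, 9, 8]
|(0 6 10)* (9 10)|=|(0 6 9 10)|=4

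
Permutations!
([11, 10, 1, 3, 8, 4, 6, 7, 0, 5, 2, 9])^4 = [4, 10, 1, 3, 9, 11, 6, 7, 5, 0, 2, 8]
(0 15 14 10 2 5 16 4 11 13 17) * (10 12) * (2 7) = [15, 1, 5, 3, 11, 16, 6, 2, 8, 9, 7, 13, 10, 17, 12, 14, 4, 0] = (0 15 14 12 10 7 2 5 16 4 11 13 17)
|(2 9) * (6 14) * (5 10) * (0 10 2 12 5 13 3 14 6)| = 20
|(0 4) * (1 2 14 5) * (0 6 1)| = 7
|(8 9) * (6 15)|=2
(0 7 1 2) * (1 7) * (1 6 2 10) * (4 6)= (0 4 6 2)(1 10)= [4, 10, 0, 3, 6, 5, 2, 7, 8, 9, 1]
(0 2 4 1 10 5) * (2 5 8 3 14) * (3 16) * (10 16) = [5, 16, 4, 14, 1, 0, 6, 7, 10, 9, 8, 11, 12, 13, 2, 15, 3] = (0 5)(1 16 3 14 2 4)(8 10)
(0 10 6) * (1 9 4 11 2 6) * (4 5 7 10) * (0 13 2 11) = (0 4)(1 9 5 7 10)(2 6 13) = [4, 9, 6, 3, 0, 7, 13, 10, 8, 5, 1, 11, 12, 2]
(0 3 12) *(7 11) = (0 3 12)(7 11) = [3, 1, 2, 12, 4, 5, 6, 11, 8, 9, 10, 7, 0]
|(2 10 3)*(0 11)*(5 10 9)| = 10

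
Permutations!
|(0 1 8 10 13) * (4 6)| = |(0 1 8 10 13)(4 6)| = 10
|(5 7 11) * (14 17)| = 6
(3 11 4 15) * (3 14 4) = (3 11)(4 15 14) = [0, 1, 2, 11, 15, 5, 6, 7, 8, 9, 10, 3, 12, 13, 4, 14]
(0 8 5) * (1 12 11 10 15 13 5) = (0 8 1 12 11 10 15 13 5) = [8, 12, 2, 3, 4, 0, 6, 7, 1, 9, 15, 10, 11, 5, 14, 13]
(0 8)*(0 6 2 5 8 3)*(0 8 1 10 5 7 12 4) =(0 3 8 6 2 7 12 4)(1 10 5) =[3, 10, 7, 8, 0, 1, 2, 12, 6, 9, 5, 11, 4]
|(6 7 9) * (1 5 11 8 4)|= |(1 5 11 8 4)(6 7 9)|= 15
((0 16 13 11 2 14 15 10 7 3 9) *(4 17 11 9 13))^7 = (0 15 16 10 4 7 17 3 11 13 2 9 14)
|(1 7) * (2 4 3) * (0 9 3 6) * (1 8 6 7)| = 8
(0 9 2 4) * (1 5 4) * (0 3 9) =[0, 5, 1, 9, 3, 4, 6, 7, 8, 2] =(1 5 4 3 9 2)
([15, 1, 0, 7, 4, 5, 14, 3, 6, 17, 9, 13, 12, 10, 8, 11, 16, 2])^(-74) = (0 17 10 11)(2 9 13 15)(6 14 8)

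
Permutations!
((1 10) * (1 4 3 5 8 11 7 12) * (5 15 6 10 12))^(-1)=(1 12)(3 4 10 6 15)(5 7 11 8)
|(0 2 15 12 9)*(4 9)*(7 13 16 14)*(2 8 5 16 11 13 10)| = 12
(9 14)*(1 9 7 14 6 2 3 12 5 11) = (1 9 6 2 3 12 5 11)(7 14) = [0, 9, 3, 12, 4, 11, 2, 14, 8, 6, 10, 1, 5, 13, 7]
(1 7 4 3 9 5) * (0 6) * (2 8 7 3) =(0 6)(1 3 9 5)(2 8 7 4) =[6, 3, 8, 9, 2, 1, 0, 4, 7, 5]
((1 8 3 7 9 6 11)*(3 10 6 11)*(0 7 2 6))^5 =((0 7 9 11 1 8 10)(2 6 3))^5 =(0 8 11 7 10 1 9)(2 3 6)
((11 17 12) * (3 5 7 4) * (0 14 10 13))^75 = ((0 14 10 13)(3 5 7 4)(11 17 12))^75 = (17)(0 13 10 14)(3 4 7 5)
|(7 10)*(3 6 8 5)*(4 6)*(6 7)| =7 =|(3 4 7 10 6 8 5)|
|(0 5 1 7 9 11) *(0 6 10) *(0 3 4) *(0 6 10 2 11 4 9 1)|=|(0 5)(1 7)(2 11 10 3 9 4 6)|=14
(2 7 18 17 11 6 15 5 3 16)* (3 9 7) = (2 3 16)(5 9 7 18 17 11 6 15) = [0, 1, 3, 16, 4, 9, 15, 18, 8, 7, 10, 6, 12, 13, 14, 5, 2, 11, 17]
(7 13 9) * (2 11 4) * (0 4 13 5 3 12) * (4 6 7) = (0 6 7 5 3 12)(2 11 13 9 4) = [6, 1, 11, 12, 2, 3, 7, 5, 8, 4, 10, 13, 0, 9]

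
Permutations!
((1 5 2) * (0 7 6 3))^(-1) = ((0 7 6 3)(1 5 2))^(-1) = (0 3 6 7)(1 2 5)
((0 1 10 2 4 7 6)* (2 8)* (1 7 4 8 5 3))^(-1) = (0 6 7)(1 3 5 10)(2 8)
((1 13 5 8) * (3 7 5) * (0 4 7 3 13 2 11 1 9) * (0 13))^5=((0 4 7 5 8 9 13)(1 2 11))^5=(0 9 5 4 13 8 7)(1 11 2)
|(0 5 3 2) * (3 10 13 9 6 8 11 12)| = 11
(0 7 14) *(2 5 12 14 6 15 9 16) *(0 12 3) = [7, 1, 5, 0, 4, 3, 15, 6, 8, 16, 10, 11, 14, 13, 12, 9, 2] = (0 7 6 15 9 16 2 5 3)(12 14)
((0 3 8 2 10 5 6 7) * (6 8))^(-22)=(0 6)(2 5)(3 7)(8 10)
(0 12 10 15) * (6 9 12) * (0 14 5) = [6, 1, 2, 3, 4, 0, 9, 7, 8, 12, 15, 11, 10, 13, 5, 14] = (0 6 9 12 10 15 14 5)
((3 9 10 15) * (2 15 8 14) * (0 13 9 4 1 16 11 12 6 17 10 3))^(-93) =(0 3 16 6 8 15 9 1 12 10 2 13 4 11 17 14)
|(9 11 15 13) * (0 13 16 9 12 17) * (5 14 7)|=12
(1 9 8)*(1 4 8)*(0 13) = (0 13)(1 9)(4 8) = [13, 9, 2, 3, 8, 5, 6, 7, 4, 1, 10, 11, 12, 0]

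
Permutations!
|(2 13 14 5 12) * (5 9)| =6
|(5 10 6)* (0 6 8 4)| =|(0 6 5 10 8 4)| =6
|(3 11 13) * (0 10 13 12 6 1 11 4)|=|(0 10 13 3 4)(1 11 12 6)|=20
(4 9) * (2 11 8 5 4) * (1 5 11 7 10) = (1 5 4 9 2 7 10)(8 11) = [0, 5, 7, 3, 9, 4, 6, 10, 11, 2, 1, 8]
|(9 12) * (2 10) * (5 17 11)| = 6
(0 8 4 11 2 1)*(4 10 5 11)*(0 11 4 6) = (0 8 10 5 4 6)(1 11 2) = [8, 11, 1, 3, 6, 4, 0, 7, 10, 9, 5, 2]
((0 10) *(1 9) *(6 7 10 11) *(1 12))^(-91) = ((0 11 6 7 10)(1 9 12))^(-91) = (0 10 7 6 11)(1 12 9)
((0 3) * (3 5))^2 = (0 3 5)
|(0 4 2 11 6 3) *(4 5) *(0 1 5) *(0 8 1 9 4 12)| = |(0 8 1 5 12)(2 11 6 3 9 4)| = 30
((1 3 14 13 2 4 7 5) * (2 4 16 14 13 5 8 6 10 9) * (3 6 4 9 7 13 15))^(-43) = (1 4 14 7 2 6 13 5 8 16 10 9)(3 15) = ((1 6 10 7 8 4 13 9 2 16 14 5)(3 15))^(-43)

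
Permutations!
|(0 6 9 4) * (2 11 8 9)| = |(0 6 2 11 8 9 4)| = 7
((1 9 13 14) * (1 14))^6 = ((14)(1 9 13))^6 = (14)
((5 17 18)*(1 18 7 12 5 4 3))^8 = ((1 18 4 3)(5 17 7 12))^8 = (18)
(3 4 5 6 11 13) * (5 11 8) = (3 4 11 13)(5 6 8) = [0, 1, 2, 4, 11, 6, 8, 7, 5, 9, 10, 13, 12, 3]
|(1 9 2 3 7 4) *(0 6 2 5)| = 9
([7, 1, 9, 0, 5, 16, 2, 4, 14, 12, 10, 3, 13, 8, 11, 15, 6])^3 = (0 5 2 13 11 7 16 9 8 3 4 6 12 14)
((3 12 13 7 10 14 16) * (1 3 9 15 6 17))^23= ((1 3 12 13 7 10 14 16 9 15 6 17))^23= (1 17 6 15 9 16 14 10 7 13 12 3)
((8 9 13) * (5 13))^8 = (13)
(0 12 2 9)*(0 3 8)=(0 12 2 9 3 8)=[12, 1, 9, 8, 4, 5, 6, 7, 0, 3, 10, 11, 2]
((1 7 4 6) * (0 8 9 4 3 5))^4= ((0 8 9 4 6 1 7 3 5))^4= (0 6 5 4 3 9 7 8 1)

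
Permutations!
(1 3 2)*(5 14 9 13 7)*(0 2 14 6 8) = [2, 3, 1, 14, 4, 6, 8, 5, 0, 13, 10, 11, 12, 7, 9] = (0 2 1 3 14 9 13 7 5 6 8)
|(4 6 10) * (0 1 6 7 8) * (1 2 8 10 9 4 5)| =21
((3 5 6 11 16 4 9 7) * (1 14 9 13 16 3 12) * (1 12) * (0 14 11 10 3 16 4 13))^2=((0 14 9 7 1 11 16 13 4)(3 5 6 10))^2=(0 9 1 16 4 14 7 11 13)(3 6)(5 10)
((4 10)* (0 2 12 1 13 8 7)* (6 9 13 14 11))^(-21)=(0 2 12 1 14 11 6 9 13 8 7)(4 10)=((0 2 12 1 14 11 6 9 13 8 7)(4 10))^(-21)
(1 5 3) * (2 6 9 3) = (1 5 2 6 9 3) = [0, 5, 6, 1, 4, 2, 9, 7, 8, 3]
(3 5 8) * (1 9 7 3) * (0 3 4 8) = (0 3 5)(1 9 7 4 8) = [3, 9, 2, 5, 8, 0, 6, 4, 1, 7]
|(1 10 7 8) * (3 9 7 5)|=|(1 10 5 3 9 7 8)|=7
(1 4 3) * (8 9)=(1 4 3)(8 9)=[0, 4, 2, 1, 3, 5, 6, 7, 9, 8]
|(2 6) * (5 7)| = 2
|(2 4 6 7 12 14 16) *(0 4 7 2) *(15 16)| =|(0 4 6 2 7 12 14 15 16)| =9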